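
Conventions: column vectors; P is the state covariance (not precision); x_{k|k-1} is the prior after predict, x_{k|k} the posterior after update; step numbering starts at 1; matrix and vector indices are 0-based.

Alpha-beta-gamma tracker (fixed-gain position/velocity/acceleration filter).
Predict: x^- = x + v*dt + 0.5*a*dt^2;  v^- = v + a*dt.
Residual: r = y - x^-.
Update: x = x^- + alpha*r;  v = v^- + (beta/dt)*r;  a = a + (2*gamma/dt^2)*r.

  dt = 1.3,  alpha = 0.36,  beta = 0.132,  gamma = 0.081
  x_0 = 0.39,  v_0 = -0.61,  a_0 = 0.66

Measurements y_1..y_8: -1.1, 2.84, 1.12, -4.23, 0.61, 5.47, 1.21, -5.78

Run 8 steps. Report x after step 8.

x_post = -1.0718

step 1: x_pred=0.1547  r=-1.2547  x^+=-0.2970  v^+=0.1206  a^+=0.5397
step 2: x_pred=0.3159  r=2.5241  x^+=1.2245  v^+=1.0785  a^+=0.7817
step 3: x_pred=3.2872  r=-2.1672  x^+=2.5070  v^+=1.8747  a^+=0.5739
step 4: x_pred=5.4291  r=-9.6591  x^+=1.9518  v^+=1.6400  a^+=-0.3520
step 5: x_pred=3.7865  r=-3.1765  x^+=2.6429  v^+=0.8600  a^+=-0.6564
step 6: x_pred=3.2062  r=2.2638  x^+=4.0212  v^+=0.2365  a^+=-0.4394
step 7: x_pred=3.9572  r=-2.7472  x^+=2.9682  v^+=-0.6138  a^+=-0.7028
step 8: x_pred=1.5765  r=-7.3565  x^+=-1.0718  v^+=-2.2743  a^+=-1.4080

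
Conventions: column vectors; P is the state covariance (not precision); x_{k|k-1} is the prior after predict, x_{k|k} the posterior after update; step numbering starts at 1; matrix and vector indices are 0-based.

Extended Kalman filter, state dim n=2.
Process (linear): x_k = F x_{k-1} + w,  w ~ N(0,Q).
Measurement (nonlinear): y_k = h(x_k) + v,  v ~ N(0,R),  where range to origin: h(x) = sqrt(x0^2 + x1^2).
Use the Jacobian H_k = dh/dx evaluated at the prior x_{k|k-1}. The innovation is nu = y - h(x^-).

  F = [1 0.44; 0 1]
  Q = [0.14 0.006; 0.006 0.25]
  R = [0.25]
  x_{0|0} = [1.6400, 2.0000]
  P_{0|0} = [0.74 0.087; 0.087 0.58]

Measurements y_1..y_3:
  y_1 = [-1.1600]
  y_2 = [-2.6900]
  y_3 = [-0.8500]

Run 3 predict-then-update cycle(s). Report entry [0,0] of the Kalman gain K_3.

K[0,0] = 0.4339

step 1: x^-=[2.5200, 2.0000]  P^-=[1.0688 0.3482; 0.3482 0.8300]  H_jac=[0.7833 0.6217]  S=[1.5656]  K=[0.6730; 0.5038]  nu=[-4.3772]  x^+=[-0.4259, -0.2051]  P^+=[0.3597 -0.1826; -0.1826 0.4327]
step 2: x^-=[-0.5161, -0.2051]  P^-=[0.4228 0.0138; 0.0138 0.6827]  H_jac=[-0.9293 -0.3693]  S=[0.7177]  K=[-0.5546; -0.3691]  nu=[-3.2453]  x^+=[1.2836, 0.9928]  P^+=[0.2021 -0.1331; -0.1331 0.5849]
step 3: x^-=[1.7205, 0.9928]  P^-=[0.3382 0.1302; 0.1302 0.8349]  H_jac=[0.8661 0.4998]  S=[0.8250]  K=[0.4339; 0.6425]  nu=[-2.8363]  x^+=[0.4897, -0.8296]  P^+=[0.1828 -0.0998; -0.0998 0.4943]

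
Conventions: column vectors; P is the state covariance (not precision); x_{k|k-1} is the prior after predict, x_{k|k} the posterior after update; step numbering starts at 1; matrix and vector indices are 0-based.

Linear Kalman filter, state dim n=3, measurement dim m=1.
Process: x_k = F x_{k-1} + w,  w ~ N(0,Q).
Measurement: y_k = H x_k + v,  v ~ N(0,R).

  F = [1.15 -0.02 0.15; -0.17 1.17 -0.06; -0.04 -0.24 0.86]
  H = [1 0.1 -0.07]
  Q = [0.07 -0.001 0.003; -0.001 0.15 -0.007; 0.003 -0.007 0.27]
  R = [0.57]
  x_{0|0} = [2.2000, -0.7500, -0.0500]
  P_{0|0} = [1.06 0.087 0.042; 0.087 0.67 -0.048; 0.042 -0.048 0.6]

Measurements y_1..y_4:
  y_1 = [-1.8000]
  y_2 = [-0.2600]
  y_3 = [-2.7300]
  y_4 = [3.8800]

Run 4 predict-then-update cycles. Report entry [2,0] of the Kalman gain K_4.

step 1: x^-=[2.5375, -1.2485, 0.0490]  P^-=[1.4964 -0.1244 0.0548; -0.1244 1.0729 -0.2744; 0.0548 -0.2744 0.7726]  S=[2.0522]  K=[0.7212; 0.0010; -0.0130]  nu=[-4.2092]  x^+=[-0.4983, -1.2528, 0.1039]  P^+=[0.4289 -0.1259 0.0741; -0.1259 1.0729 -0.2744; 0.0741 -0.2744 0.7723]
step 2: x^-=[-0.5324, -1.3873, 0.4100]  P^-=[0.6880 -0.3422 0.2101; -0.3422 1.7241 -0.6352; 0.2101 -0.6352 1.0094]  S=[1.1912]  K=[0.5365; -0.1053; 0.0637]  nu=[0.4399]  x^+=[-0.2965, -1.4336, 0.4380]  P^+=[0.3451 -0.2750 0.1694; -0.2750 1.7109 -0.6272; 0.1694 -0.6272 1.0046]
step 3: x^-=[-0.2466, -1.6532, 0.7326]  P^-=[0.6246 -0.6153 0.4005; -0.6153 2.7065 -1.1997; 0.4005 -1.1997 1.3541]  S=[1.0660]  K=[0.5019; -0.2445; 0.1742]  nu=[-2.2668]  x^+=[-1.3843, -1.0989, 0.3377]  P^+=[0.3560 -0.4845 0.3073; -0.4845 2.6427 -1.1543; 0.3073 -1.1543 1.3217]
step 4: x^-=[-1.5193, -1.0706, 0.6095]  P^-=[0.7069 -1.0308 0.6666; -1.0308 4.1437 -2.0342; 0.6666 -2.0342 1.8464]  S=[1.0564]  K=[0.5274; -0.4488; 0.3161]  nu=[5.5491]  x^+=[1.4073, -3.5609, 2.3635]  P^+=[0.4130 -0.7808 0.4905; -0.7808 3.9310 -1.8844; 0.4905 -1.8844 1.7408]

K[2,0] = 0.3161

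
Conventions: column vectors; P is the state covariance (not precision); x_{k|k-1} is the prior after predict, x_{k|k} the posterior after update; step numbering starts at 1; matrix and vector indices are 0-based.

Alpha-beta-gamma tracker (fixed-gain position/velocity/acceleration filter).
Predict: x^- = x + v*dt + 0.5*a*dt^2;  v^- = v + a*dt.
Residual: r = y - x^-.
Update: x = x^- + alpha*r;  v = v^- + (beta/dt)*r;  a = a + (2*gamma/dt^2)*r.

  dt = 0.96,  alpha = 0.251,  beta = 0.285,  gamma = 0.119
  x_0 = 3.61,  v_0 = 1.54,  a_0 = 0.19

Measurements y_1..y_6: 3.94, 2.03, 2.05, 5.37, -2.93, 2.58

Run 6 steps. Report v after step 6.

step 1: x_pred=5.1760  r=-1.2360  x^+=4.8657  v^+=1.3555  a^+=-0.1292
step 2: x_pred=6.1075  r=-4.0775  x^+=5.0840  v^+=0.0210  a^+=-1.1822
step 3: x_pred=4.5594  r=-2.5094  x^+=3.9295  v^+=-1.8589  a^+=-1.8302
step 4: x_pred=1.3016  r=4.0684  x^+=2.3228  v^+=-2.4081  a^+=-0.7796
step 5: x_pred=-0.3482  r=-2.5818  x^+=-0.9962  v^+=-3.9230  a^+=-1.4463
step 6: x_pred=-5.4287  r=8.0087  x^+=-3.4186  v^+=-2.9338  a^+=0.6219

v_post = -2.9338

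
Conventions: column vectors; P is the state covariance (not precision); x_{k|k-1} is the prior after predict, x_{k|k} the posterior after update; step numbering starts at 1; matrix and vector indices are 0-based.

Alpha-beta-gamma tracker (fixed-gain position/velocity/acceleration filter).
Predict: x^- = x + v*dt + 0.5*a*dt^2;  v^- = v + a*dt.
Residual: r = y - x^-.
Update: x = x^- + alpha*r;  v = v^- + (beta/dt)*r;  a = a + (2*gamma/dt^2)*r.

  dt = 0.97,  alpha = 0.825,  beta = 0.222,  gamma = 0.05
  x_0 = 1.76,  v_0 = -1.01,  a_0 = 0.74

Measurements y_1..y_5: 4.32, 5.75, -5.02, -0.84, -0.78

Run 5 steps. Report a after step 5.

step 1: x_pred=1.1284  r=3.1916  x^+=3.7615  v^+=0.4382  a^+=1.0792
step 2: x_pred=4.6943  r=1.0557  x^+=5.5652  v^+=1.7267  a^+=1.1914
step 3: x_pred=7.8006  r=-12.8206  x^+=-2.7764  v^+=-0.0519  a^+=-0.1712
step 4: x_pred=-2.9072  r=2.0672  x^+=-1.2018  v^+=0.2552  a^+=0.0485
step 5: x_pred=-0.9314  r=0.1514  x^+=-0.8065  v^+=0.3369  a^+=0.0646

a_post = 0.0646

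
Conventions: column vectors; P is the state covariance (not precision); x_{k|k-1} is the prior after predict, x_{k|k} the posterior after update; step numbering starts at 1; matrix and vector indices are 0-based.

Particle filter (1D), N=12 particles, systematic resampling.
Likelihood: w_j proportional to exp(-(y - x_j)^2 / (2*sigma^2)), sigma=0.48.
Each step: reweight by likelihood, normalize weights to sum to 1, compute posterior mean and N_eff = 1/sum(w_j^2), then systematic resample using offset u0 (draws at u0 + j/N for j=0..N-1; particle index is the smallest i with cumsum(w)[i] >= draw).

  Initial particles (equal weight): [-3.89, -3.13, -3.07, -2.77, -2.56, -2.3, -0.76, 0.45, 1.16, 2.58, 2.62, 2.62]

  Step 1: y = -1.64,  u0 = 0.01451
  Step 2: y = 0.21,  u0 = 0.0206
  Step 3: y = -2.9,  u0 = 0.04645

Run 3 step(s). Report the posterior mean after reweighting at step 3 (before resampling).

post_mean = -0.7600

step 1: w=[0.0000, 0.0099, 0.0145, 0.0766, 0.1951, 0.4757, 0.2281, 0.0001, 0.0000, 0.0000, 0.0000, 0.0000]  mean=-2.0547  Neff=3.1001  idx=[2, 3, 4, 4, 5, 5, 5, 5, 5, 5, 6, 6]
step 2: w=[0.0000, 0.0000, 0.0000, 0.0000, 0.0000, 0.0000, 0.0000, 0.0000, 0.0000, 0.0000, 0.5000, 0.5000]  mean=-0.7600  Neff=2.0001  idx=[10, 10, 10, 10, 10, 10, 11, 11, 11, 11, 11, 11]
step 3: w=[0.0833, 0.0833, 0.0833, 0.0833, 0.0833, 0.0833, 0.0833, 0.0833, 0.0833, 0.0833, 0.0833, 0.0833]  mean=-0.7600  Neff=12.0000  idx=[0, 1, 2, 3, 4, 5, 6, 7, 8, 9, 10, 11]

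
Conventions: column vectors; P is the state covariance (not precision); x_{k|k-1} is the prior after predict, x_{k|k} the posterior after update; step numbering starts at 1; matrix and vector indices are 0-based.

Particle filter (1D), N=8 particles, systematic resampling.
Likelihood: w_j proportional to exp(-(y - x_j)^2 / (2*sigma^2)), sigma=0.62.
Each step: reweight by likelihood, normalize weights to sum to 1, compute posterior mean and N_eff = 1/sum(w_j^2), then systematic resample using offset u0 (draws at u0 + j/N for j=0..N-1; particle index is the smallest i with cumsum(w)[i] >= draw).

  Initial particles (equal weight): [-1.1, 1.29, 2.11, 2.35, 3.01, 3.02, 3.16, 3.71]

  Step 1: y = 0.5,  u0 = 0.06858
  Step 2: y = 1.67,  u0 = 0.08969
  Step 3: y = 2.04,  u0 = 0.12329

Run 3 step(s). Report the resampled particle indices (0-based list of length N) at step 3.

step 1: w=[0.0680, 0.8434, 0.0652, 0.0221, 0.0005, 0.0005, 0.0002, 0.0000]  mean=1.2066  Neff=1.3874  idx=[1, 1, 1, 1, 1, 1, 1, 2]
step 2: w=[0.1260, 0.1260, 0.1260, 0.1260, 0.1260, 0.1260, 0.1260, 0.1182]  mean=1.3869  Neff=7.9966  idx=[0, 1, 2, 3, 4, 5, 6, 7]
step 3: w=[0.1103, 0.1103, 0.1103, 0.1103, 0.1103, 0.1103, 0.1103, 0.2278]  mean=1.4768  Neff=7.2948  idx=[1, 2, 3, 4, 5, 6, 7, 7]

resampled_idx = [1, 2, 3, 4, 5, 6, 7, 7]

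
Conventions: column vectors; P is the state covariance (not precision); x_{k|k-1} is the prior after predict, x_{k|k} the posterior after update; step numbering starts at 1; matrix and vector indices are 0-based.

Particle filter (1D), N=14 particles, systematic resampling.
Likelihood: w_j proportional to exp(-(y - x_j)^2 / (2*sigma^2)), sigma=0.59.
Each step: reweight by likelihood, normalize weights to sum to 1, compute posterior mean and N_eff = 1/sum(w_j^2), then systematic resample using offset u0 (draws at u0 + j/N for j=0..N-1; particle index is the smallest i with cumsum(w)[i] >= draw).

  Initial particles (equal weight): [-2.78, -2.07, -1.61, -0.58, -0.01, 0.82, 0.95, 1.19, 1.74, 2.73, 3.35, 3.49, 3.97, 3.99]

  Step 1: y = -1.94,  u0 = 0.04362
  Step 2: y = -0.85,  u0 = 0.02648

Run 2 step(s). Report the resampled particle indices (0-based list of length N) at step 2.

resampled_idx = [2, 5, 7, 8, 9, 9, 10, 10, 11, 12, 12, 13, 13, 13]

step 1: w=[0.1600, 0.4301, 0.3769, 0.0309, 0.0021, 0.0000, 0.0000, 0.0000, 0.0000, 0.0000, 0.0000, 0.0000, 0.0000, 0.0000]  mean=-1.9598  Neff=2.8280  idx=[0, 0, 1, 1, 1, 1, 1, 1, 2, 2, 2, 2, 2, 3]
step 2: w=[0.0012, 0.0012, 0.0310, 0.0310, 0.0310, 0.0310, 0.0310, 0.0310, 0.1148, 0.1148, 0.1148, 0.1148, 0.1148, 0.2371]  mean=-1.4544  Neff=7.8167  idx=[2, 5, 7, 8, 9, 9, 10, 10, 11, 12, 12, 13, 13, 13]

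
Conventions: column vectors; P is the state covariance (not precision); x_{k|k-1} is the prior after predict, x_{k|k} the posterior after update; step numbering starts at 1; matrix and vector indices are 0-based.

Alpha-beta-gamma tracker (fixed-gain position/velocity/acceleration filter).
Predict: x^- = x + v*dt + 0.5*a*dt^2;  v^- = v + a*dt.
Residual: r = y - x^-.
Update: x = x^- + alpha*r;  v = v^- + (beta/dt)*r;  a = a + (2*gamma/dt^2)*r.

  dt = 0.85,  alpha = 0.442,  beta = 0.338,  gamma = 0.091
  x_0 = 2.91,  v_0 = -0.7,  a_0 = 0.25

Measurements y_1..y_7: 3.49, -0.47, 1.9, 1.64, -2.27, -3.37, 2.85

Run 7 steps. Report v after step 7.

step 1: x_pred=2.4053  r=1.0847  x^+=2.8847  v^+=-0.0562  a^+=0.5232
step 2: x_pred=3.0260  r=-3.4960  x^+=1.4808  v^+=-1.0016  a^+=-0.3574
step 3: x_pred=0.5003  r=1.3997  x^+=1.1190  v^+=-0.7488  a^+=-0.0048
step 4: x_pred=0.4807  r=1.1593  x^+=0.9931  v^+=-0.2919  a^+=0.2872
step 5: x_pred=0.8487  r=-3.1187  x^+=-0.5298  v^+=-1.2880  a^+=-0.4984
step 6: x_pred=-1.8046  r=-1.5654  x^+=-2.4965  v^+=-2.3341  a^+=-0.8928
step 7: x_pred=-4.8030  r=7.6530  x^+=-1.4204  v^+=-0.0498  a^+=1.0351

v_post = -0.0498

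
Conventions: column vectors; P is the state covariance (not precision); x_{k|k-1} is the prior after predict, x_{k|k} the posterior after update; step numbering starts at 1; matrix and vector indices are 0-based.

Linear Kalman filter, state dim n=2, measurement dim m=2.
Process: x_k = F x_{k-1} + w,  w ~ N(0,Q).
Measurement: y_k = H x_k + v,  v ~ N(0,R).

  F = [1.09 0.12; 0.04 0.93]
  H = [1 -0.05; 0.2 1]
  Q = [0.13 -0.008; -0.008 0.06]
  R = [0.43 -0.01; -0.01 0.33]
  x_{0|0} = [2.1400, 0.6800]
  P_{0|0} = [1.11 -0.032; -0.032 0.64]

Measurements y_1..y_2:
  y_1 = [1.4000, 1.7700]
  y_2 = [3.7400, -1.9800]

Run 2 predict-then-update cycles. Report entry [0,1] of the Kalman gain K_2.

step 1: x^-=[2.4142, 0.7180]  P^-=[1.4496 0.0792; 0.0792 0.6129]  S=[1.8732 0.3277; 0.3277 1.0326]  K=[0.7509 0.1192; -0.0853 0.6360]  nu=[-0.9783, 0.5692]  x^+=[1.7474, 1.1635]  P^+=[0.3201 -0.0322; -0.0322 0.2172]
step 2: x^-=[2.0443, 1.1519]  P^-=[0.5050 -0.0026; -0.0026 0.2459]  S=[0.9359 0.0761; 0.0761 0.5951]  K=[0.5318 0.0973; -0.0500 0.4188]  nu=[1.7533, -3.5408]  x^+=[2.6322, -0.4186]  P^+=[0.2268 -0.0186; -0.0186 0.1424]

K[0,1] = 0.0973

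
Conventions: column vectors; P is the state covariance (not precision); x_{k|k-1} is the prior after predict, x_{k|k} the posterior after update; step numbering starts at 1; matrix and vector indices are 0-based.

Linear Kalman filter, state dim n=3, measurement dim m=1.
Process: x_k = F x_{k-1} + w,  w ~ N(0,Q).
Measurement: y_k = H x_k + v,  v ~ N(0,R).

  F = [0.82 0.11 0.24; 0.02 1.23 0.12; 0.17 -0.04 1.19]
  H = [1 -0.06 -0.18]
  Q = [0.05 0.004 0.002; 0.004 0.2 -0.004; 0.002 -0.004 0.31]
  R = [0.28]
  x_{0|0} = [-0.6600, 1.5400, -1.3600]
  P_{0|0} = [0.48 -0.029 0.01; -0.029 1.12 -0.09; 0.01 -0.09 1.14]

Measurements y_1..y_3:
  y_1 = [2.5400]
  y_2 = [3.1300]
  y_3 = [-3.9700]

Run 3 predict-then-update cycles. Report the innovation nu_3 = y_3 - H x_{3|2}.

step 1: x^-=[-0.6982, 1.7178, -1.7922]  P^-=[0.4459 0.1402 0.3892; 0.1402 1.8831 -0.0316; 0.3892 -0.0316 1.9530]  S=[0.6383]  K=[0.5756; 0.0515; 0.0620]  nu=[3.0187]  x^+=[1.0394, 1.8734, -1.6051]  P^+=[0.2344 0.1213 0.3664; 0.1213 1.8814 -0.0336; 0.3664 -0.0336 1.9506]
step 2: x^-=[0.6732, 2.1324, -1.8082]  P^-=[0.5071 0.4686 0.9502; 0.4686 3.0724 0.1752; 0.9502 0.1752 3.2318]  S=[0.5083]  K=[0.6058; 0.4972; 0.7043]  nu=[2.2593]  x^+=[2.0418, 3.2557, -0.2171]  P^+=[0.3205 0.3155 0.7334; 0.3155 2.9467 -0.0028; 0.7334 -0.0028 2.9797]
step 3: x^-=[1.9803, 4.0193, -0.0415]  P^-=[0.8182 0.8875 1.6255; 0.8875 4.7193 0.3717; 1.6255 0.3717 4.8362]  S=[0.5883]  K=[0.8030; 0.9136; 1.2454]  nu=[-5.7166]  x^+=[-2.6103, -1.2032, -7.1609]  P^+=[0.4389 0.4559 1.0371; 0.4559 4.2284 -0.2977; 1.0371 -0.2977 3.9238]

innov = [-5.7166]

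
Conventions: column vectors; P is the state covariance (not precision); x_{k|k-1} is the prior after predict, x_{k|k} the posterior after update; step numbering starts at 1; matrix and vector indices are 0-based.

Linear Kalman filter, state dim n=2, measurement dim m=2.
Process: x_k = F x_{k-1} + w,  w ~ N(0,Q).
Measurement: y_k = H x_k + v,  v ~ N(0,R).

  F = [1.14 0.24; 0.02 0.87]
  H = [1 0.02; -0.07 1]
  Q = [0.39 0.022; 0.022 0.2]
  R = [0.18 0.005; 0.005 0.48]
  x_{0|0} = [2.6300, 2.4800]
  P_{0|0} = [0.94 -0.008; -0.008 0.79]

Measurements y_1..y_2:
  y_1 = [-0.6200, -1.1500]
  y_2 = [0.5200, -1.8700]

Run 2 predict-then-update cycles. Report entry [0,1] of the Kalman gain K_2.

K[0,1] = 0.0025

step 1: x^-=[3.5934, 2.2102]  P^-=[1.6528 0.2004; 0.2004 0.7980]  S=[1.8411 0.1054; 0.1054 1.2581]  K=[0.9003 -0.0081; 0.0822 0.6163]  nu=[-4.2576, -3.1087]  x^+=[-0.2148, -0.0558]  P^+=[0.1618 0.0119; 0.0119 0.2971]
step 2: x^-=[-0.2582, -0.0528]  P^-=[0.6239 0.0996; 0.0996 0.4253]  S=[0.8081 0.0693; 0.0693 0.8944]  K=[0.7743 0.0025; 0.0943 0.4604]  nu=[0.7793, -1.8352]  x^+=[0.3405, -0.8243]  P^+=[0.1391 0.0148; 0.0148 0.2225]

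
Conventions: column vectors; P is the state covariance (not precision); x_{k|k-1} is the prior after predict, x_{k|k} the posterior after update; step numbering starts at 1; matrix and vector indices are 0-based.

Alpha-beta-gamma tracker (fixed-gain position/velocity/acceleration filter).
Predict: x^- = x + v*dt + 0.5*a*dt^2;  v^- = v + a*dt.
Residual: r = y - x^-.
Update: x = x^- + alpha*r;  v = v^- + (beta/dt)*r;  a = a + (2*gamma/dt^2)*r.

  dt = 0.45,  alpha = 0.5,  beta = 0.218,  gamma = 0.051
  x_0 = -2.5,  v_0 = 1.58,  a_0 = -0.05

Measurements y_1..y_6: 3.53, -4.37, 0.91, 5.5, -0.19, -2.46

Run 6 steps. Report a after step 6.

a_post = -3.8832

step 1: x_pred=-1.7941  r=5.3241  x^+=0.8680  v^+=4.1367  a^+=2.6317
step 2: x_pred=2.9960  r=-7.3660  x^+=-0.6870  v^+=1.7526  a^+=-1.0785
step 3: x_pred=-0.0075  r=0.9175  x^+=0.4512  v^+=1.7118  a^+=-0.6163
step 4: x_pred=1.1591  r=4.3409  x^+=3.3296  v^+=3.5373  a^+=1.5702
step 5: x_pred=5.0803  r=-5.2703  x^+=2.4452  v^+=1.6907  a^+=-1.0845
step 6: x_pred=3.0962  r=-5.5562  x^+=0.3181  v^+=-1.4890  a^+=-3.8832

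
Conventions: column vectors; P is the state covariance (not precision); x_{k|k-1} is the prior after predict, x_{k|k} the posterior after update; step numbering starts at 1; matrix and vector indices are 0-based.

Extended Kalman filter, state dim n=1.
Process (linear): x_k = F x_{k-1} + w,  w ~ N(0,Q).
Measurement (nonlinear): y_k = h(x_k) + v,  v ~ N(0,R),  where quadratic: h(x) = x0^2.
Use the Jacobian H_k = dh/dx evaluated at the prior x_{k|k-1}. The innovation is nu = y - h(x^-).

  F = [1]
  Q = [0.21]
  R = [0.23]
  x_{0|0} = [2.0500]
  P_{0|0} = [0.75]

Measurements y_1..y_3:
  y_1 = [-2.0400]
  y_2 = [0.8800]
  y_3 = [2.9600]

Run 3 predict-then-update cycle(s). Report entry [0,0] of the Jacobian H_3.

H_jac[0,0] = 1.6664

step 1: x^-=[2.0500]  P^-=[0.9600]  H_jac=[4.1000]  S=[16.3676]  K=[0.2405]  nu=[-6.2425]  x^+=[0.5488]  P^+=[0.0135]
step 2: x^-=[0.5488]  P^-=[0.2235]  H_jac=[1.0977]  S=[0.4993]  K=[0.4913]  nu=[0.5788]  x^+=[0.8332]  P^+=[0.1030]
step 3: x^-=[0.8332]  P^-=[0.3130]  H_jac=[1.6664]  S=[1.0991]  K=[0.4745]  nu=[2.2658]  x^+=[1.9083]  P^+=[0.0655]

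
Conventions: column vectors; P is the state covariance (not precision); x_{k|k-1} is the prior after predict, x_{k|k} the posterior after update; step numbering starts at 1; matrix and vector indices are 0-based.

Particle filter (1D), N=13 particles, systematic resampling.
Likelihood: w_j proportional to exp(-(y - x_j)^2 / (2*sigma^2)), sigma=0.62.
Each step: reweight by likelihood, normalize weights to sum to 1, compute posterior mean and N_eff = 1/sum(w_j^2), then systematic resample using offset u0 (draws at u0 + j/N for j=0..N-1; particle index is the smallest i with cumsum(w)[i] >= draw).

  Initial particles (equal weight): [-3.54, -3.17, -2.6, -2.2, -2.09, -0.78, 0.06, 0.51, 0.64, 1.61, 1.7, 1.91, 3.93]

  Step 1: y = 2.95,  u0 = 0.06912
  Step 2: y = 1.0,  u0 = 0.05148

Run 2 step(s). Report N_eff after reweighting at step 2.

N_eff = 7.5534

step 1: w=[0.0000, 0.0000, 0.0000, 0.0000, 0.0000, 0.0000, 0.0000, 0.0006, 0.0013, 0.1272, 0.1722, 0.3219, 0.3769]  mean=2.5945  Neff=3.4309  idx=[9, 10, 10, 10, 11, 11, 11, 11, 12, 12, 12, 12, 12]
step 2: w=[0.1729, 0.1483, 0.1483, 0.1483, 0.0955, 0.0955, 0.0955, 0.0955, 0.0000, 0.0000, 0.0000, 0.0000, 0.0000]  mean=1.7647  Neff=7.5534  idx=[0, 0, 1, 1, 2, 2, 3, 3, 4, 5, 6, 6, 7]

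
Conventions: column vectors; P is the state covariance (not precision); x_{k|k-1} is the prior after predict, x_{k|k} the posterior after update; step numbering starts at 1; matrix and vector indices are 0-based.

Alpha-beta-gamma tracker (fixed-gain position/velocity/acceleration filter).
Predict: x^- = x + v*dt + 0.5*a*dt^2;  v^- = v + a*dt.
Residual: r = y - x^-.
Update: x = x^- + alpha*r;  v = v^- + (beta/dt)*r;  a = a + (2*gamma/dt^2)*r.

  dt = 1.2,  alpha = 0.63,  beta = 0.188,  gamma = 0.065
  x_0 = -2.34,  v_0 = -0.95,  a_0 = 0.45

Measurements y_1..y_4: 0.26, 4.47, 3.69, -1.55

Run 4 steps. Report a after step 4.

a_post = 0.0888

step 1: x_pred=-3.1560  r=3.4160  x^+=-1.0039  v^+=0.1252  a^+=0.7584
step 2: x_pred=-0.3077  r=4.7777  x^+=2.7023  v^+=1.7837  a^+=1.1897
step 3: x_pred=5.6993  r=-2.0093  x^+=4.4335  v^+=2.8966  a^+=1.0083
step 4: x_pred=8.6353  r=-10.1853  x^+=2.2186  v^+=2.5109  a^+=0.0888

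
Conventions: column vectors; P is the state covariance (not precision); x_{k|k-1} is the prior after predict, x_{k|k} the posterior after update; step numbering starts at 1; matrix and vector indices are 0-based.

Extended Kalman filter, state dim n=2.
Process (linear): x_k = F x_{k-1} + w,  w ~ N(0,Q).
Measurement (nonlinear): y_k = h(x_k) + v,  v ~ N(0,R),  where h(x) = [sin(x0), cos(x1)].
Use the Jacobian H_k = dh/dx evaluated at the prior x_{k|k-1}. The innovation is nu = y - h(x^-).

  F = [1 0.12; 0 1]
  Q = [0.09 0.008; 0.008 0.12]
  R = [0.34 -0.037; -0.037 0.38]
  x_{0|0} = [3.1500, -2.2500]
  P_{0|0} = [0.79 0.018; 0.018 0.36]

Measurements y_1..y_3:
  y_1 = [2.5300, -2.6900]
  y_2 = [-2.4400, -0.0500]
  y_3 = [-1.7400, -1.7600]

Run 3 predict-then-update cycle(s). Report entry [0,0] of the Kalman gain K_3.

step 1: x^-=[2.8800, -2.2500]  P^-=[0.8895 0.0692; 0.0692 0.4800]  H_jac=[-0.9660 0.0000; 0.0000 0.7781]  S=[1.1700 -0.0890; -0.0890 0.6706]  K=[-0.7357 -0.0174; -0.0149 0.5550]  nu=[2.2714, -2.0618]  x^+=[1.2447, -3.4281]  P^+=[0.2583 0.0265; 0.0265 0.2717]
step 2: x^-=[0.8334, -3.4281]  P^-=[0.3586 0.0671; 0.0671 0.3917]  H_jac=[0.6724 0.0000; 0.0000 -0.2826]  S=[0.5021 -0.0498; -0.0498 0.4113]  K=[0.4814 0.0121; 0.0640 -0.2614]  nu=[-3.1802, 0.9092]  x^+=[-0.6865, -3.8692]  P^+=[0.2427 0.0467; 0.0467 0.3599]
step 3: x^-=[-1.1508, -3.8692]  P^-=[0.3491 0.0979; 0.0979 0.4799]  H_jac=[0.4078 0.0000; 0.0000 -0.6651]  S=[0.3981 -0.0636; -0.0636 0.5923]  K=[0.3460 -0.0728; 0.0145 -0.5374]  nu=[-0.8269, -1.0133]  x^+=[-1.3631, -3.3368]  P^+=[0.2951 0.0609; 0.0609 0.3078]

K[0,0] = 0.3460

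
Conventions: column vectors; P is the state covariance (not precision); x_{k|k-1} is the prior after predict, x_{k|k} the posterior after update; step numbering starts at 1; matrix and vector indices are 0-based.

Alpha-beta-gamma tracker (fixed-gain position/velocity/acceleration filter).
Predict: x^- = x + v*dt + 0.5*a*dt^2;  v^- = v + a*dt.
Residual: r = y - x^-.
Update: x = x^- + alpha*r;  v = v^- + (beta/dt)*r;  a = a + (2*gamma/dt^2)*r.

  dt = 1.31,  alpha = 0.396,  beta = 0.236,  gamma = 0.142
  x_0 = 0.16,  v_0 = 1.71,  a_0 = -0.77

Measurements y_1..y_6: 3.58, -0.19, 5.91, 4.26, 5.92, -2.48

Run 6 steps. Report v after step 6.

step 1: x_pred=1.7394  r=1.8406  x^+=2.4683  v^+=1.0329  a^+=-0.4654
step 2: x_pred=3.4220  r=-3.6120  x^+=1.9917  v^+=-0.2275  a^+=-1.0632
step 3: x_pred=0.7814  r=5.1286  x^+=2.8123  v^+=-0.6963  a^+=-0.2144
step 4: x_pred=1.7162  r=2.5438  x^+=2.7235  v^+=-0.5189  a^+=0.2066
step 5: x_pred=2.2210  r=3.6990  x^+=3.6858  v^+=0.4181  a^+=0.8187
step 6: x_pred=4.9360  r=-7.4160  x^+=1.9992  v^+=0.1546  a^+=-0.4086

v_post = 0.1546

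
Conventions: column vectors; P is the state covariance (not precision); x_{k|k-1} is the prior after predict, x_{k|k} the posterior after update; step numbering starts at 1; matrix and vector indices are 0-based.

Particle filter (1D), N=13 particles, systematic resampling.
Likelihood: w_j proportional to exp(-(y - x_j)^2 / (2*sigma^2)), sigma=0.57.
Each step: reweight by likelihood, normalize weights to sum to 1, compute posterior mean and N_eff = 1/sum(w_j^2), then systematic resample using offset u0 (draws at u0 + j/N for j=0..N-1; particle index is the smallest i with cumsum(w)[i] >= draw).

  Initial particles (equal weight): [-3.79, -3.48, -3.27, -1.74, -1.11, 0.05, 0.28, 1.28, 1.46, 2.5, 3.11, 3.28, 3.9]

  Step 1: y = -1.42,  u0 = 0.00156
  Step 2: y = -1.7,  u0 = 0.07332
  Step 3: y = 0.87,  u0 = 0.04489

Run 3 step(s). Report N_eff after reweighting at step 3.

step 1: w=[0.0001, 0.0008, 0.0029, 0.4823, 0.4870, 0.0203, 0.0066, 0.0000, 0.0000, 0.0000, 0.0000, 0.0000, 0.0000]  mean=-1.3896  Neff=2.1268  idx=[2, 3, 3, 3, 3, 3, 3, 4, 4, 4, 4, 4, 4]
step 2: w=[0.0024, 0.1048, 0.1048, 0.1048, 0.1048, 0.1048, 0.1048, 0.0615, 0.0615, 0.0615, 0.0615, 0.0615, 0.0615]  mean=-1.5112  Neff=11.2902  idx=[1, 2, 3, 3, 4, 5, 6, 6, 7, 9, 10, 11, 12]
step 3: w=[0.0023, 0.0023, 0.0023, 0.0023, 0.0023, 0.0023, 0.0023, 0.0023, 0.1963, 0.1963, 0.1963, 0.1963, 0.1963]  mean=-1.1216  Neff=5.1874  idx=[8, 8, 8, 9, 9, 10, 10, 10, 11, 11, 12, 12, 12]

N_eff = 5.1874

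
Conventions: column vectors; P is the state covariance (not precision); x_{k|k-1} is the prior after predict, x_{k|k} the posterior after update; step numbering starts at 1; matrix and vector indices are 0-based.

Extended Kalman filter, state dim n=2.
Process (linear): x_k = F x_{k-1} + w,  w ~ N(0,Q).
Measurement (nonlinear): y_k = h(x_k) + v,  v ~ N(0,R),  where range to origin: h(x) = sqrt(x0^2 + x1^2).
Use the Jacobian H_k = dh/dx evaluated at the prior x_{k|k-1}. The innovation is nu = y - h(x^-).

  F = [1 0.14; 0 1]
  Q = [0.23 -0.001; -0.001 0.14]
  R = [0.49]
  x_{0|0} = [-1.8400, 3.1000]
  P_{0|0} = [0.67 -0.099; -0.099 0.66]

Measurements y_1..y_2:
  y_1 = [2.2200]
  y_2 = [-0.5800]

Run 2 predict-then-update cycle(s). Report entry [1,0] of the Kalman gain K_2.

K[1,0] = 0.4712

step 1: x^-=[-1.4060, 3.1000]  P^-=[0.8852 -0.0076; -0.0076 0.8000]  H_jac=[-0.4131 0.9107]  S=[1.3103]  K=[-0.2843; 0.5584]  nu=[-1.1839]  x^+=[-1.0694, 2.4388]  P^+=[0.7793 0.2005; 0.2005 0.3914]
step 2: x^-=[-0.7279, 2.4388]  P^-=[1.0731 0.2542; 0.2542 0.5314]  H_jac=[-0.2860 0.9582]  S=[0.9263]  K=[-0.0683; 0.4712]  nu=[-3.1251]  x^+=[-0.5144, 0.9663]  P^+=[1.0688 0.2841; 0.2841 0.3257]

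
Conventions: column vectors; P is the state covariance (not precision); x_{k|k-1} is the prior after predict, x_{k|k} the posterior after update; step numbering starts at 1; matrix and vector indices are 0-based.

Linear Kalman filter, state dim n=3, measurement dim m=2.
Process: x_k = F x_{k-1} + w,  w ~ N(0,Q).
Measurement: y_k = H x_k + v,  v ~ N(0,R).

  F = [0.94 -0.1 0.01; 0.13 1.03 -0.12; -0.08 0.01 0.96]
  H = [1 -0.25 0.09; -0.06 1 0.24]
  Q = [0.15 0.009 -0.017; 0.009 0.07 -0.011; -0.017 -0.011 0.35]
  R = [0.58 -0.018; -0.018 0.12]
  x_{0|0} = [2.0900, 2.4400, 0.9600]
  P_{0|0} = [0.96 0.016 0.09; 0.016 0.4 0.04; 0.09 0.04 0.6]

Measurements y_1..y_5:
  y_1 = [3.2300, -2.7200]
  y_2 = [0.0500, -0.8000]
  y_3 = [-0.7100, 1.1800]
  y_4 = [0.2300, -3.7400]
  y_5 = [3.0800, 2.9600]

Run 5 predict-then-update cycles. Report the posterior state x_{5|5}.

step 1: x^-=[1.7302, 2.6697, 0.7788]  P^-=[1.0009 0.0905 -0.0062; 0.0905 0.5108 -0.0357; -0.0062 -0.0357 0.8961]  S=[1.5753 -0.0970; -0.0970 0.6582]  K=[0.6291 0.1368; 0.0211 0.7579; 0.0704 0.2835]  nu=[2.0971, -5.4728]  x^+=[2.3009, -1.4340, -0.6250]  P^+=[0.3819 0.0480 -0.0832; 0.0480 0.1351 -0.1737; -0.0832 -0.1737 0.8392]
step 2: x^-=[2.3000, -1.1029, -0.7984]  P^-=[0.4786 0.0920 -0.0954; 0.0920 0.2903 -0.2969; -0.0954 -0.2969 1.1353]  S=[1.0362 -0.0327; -0.0327 0.3266]  K=[0.4367 0.1673; 0.0136 0.6551; 0.0766 -0.0495]  nu=[-2.4539, 0.6325]  x^+=[1.3342, -0.7219, -1.0177]  P^+=[0.2766 0.0594 -0.1276; 0.0594 0.1505 -0.2857; -0.1276 -0.2857 1.1282]
step 3: x^-=[1.3161, -0.4480, -1.0910]  P^-=[0.3831 0.0906 -0.1138; 0.0906 0.3411 -0.4465; -0.1138 -0.4465 1.4055]  S=[0.9501 -0.0440; -0.0440 0.3216]  K=[0.3768 0.1769; -0.0038 0.7102; 0.1169 -0.3021]  nu=[-2.0400, 1.9688]  x^+=[0.8959, 0.9579, -1.9242]  P^+=[0.2440 0.0633 -0.1425; 0.0633 0.1787 -0.3733; -0.1425 -0.3733 1.3601]
step 4: x^-=[0.7271, 1.3340, -1.9094]  P^-=[0.3537 0.0868 -0.1141; 0.0868 0.3970 -0.5614; -0.1141 -0.5614 1.6196]  S=[0.9329 -0.0590; -0.0590 0.3349]  K=[0.3560 0.1768; -0.0192 0.7640; 0.1549 -0.4678]  nu=[0.0082, -4.5722]  x^+=[-0.0781, -2.1592, 0.2306]  P^+=[0.2324 0.0638 -0.1460; 0.0638 0.1994 -0.4314; -0.1460 -0.4314 1.5154]
step 5: x^-=[0.1448, -2.2618, 0.2060]  P^-=[0.3436 0.0826 -0.1093; 0.0826 0.4356 -0.6368; -0.1093 -0.6368 1.7622]  S=[0.9328 -0.0703; -0.0703 0.3459]  K=[0.3488 0.1744; -0.0295 0.7971; 0.1811 -0.5625]  nu=[2.3512, 5.1811]  x^+=[1.8685, 1.7986, -2.2825]  P^+=[0.2281 0.0633 -0.1459; 0.0633 0.2117 -0.4654; -0.1459 -0.4654 1.6078]

x_post = [1.8685, 1.7986, -2.2825]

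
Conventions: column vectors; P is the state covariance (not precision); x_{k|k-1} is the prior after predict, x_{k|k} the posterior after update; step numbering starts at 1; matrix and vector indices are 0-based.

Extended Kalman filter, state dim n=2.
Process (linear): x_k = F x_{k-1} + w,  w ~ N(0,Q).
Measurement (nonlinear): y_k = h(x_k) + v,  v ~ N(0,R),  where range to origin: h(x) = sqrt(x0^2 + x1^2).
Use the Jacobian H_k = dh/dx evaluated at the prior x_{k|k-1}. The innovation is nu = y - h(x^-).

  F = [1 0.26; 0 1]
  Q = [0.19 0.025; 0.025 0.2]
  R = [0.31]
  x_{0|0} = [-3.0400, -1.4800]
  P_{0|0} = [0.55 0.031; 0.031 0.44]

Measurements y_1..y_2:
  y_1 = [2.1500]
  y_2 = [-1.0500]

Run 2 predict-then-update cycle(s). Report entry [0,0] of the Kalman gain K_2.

step 1: x^-=[-3.4248, -1.4800]  P^-=[0.7859 0.1704; 0.1704 0.6400]  H_jac=[-0.9180 -0.3967]  S=[1.1970]  K=[-0.6591; -0.3428]  nu=[-1.5809]  x^+=[-2.3828, -0.9381]  P^+=[0.2658 -0.1000; -0.1000 0.4994]
step 2: x^-=[-2.6267, -0.9381]  P^-=[0.4376 0.0548; 0.0548 0.6994]  H_jac=[-0.9417 -0.3363]  S=[0.8119]  K=[-0.5302; -0.3533]  nu=[-3.8392]  x^+=[-0.5910, 0.4182]  P^+=[0.2093 -0.0973; -0.0973 0.5980]

K[0,0] = -0.5302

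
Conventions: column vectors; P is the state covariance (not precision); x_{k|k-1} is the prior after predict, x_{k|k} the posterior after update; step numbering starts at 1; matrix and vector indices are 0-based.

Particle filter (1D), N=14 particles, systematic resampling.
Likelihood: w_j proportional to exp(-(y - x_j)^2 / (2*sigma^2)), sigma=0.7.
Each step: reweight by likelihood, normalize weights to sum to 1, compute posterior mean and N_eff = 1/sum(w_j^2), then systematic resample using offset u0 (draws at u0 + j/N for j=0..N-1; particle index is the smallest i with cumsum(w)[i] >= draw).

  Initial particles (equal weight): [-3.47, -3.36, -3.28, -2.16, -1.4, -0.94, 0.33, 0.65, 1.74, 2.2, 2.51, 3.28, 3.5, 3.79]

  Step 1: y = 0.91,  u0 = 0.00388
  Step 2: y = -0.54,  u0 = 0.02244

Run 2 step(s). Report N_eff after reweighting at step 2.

step 1: w=[0.0000, 0.0000, 0.0000, 0.0000, 0.0018, 0.0125, 0.2915, 0.3835, 0.2034, 0.0752, 0.0301, 0.0013, 0.0004, 0.0001]  mean=0.9326  Neff=3.5691  idx=[5, 6, 6, 6, 6, 7, 7, 7, 7, 7, 8, 8, 8, 9]
step 2: w=[0.2183, 0.1187, 0.1187, 0.1187, 0.1187, 0.0606, 0.0606, 0.0606, 0.0606, 0.0606, 0.0013, 0.0013, 0.0013, 0.0001]  mean=0.1553  Neff=8.1718  idx=[0, 0, 0, 1, 1, 2, 2, 3, 4, 4, 5, 6, 8, 9]

N_eff = 8.1718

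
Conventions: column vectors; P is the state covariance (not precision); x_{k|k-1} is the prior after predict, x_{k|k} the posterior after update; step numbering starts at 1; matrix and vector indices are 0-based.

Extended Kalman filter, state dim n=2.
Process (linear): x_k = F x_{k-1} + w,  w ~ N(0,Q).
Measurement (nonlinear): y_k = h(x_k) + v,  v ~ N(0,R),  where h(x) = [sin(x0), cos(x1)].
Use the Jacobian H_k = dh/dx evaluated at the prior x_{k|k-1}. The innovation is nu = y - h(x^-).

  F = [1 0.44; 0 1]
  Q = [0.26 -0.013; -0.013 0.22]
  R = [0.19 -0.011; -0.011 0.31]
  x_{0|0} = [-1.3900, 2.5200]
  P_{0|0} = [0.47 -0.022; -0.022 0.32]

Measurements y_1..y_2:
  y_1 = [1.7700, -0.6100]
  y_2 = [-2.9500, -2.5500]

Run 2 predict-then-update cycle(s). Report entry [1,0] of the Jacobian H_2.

H_jac[1,0] = 0.0000

step 1: x^-=[-0.2812, 2.5200]  P^-=[0.7726 0.1058; 0.1058 0.5400]  H_jac=[0.9607 0.0000; 0.0000 -0.5823]  S=[0.9031 -0.0702; -0.0702 0.4931]  K=[0.8213 -0.0080; 0.0637 -0.6286]  nu=[2.0475, 0.2030]  x^+=[1.3987, 2.5228]  P^+=[0.1625 0.0198; 0.0198 0.3358]
step 2: x^-=[2.5088, 2.5228]  P^-=[0.5050 0.1546; 0.1546 0.5558]  H_jac=[-0.8064 0.0000; 0.0000 -0.5800]  S=[0.5183 0.0613; 0.0613 0.4970]  K=[-0.7755 -0.0847; -0.1662 -0.6282]  nu=[-3.5414, -1.7354]  x^+=[5.4023, 4.2015]  P^+=[0.1816 0.0306; 0.0306 0.3326]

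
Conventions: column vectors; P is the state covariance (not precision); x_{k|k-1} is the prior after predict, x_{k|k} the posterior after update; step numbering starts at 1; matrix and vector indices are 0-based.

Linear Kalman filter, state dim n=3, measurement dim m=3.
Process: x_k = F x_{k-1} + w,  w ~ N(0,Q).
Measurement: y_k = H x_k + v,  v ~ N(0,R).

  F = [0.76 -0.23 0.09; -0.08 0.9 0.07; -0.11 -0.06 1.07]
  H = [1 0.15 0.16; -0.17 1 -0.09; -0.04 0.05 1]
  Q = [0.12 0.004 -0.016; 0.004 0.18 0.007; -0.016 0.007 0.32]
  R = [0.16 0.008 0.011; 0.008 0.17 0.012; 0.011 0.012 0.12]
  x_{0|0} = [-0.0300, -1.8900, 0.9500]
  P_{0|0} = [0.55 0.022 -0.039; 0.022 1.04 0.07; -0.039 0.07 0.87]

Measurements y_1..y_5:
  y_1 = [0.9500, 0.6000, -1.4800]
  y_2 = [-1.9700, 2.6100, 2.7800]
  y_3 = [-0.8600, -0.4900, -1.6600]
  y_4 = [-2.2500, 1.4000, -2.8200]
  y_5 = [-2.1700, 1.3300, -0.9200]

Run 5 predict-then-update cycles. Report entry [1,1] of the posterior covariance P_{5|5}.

P_post[1,1] = 0.1030

step 1: x^-=[0.4974, -1.6321, 1.1332]  P^-=[0.4838 -0.2210 -0.0132; -0.2210 1.0363 0.0895; -0.0132 0.0895 1.3269]  S=[0.6349 -0.1387 0.2030; -0.1387 1.2896 0.0497; 0.2030 0.0497 1.4612]  K=[0.7127 -0.1529 -0.1237; 0.0809 0.8327 0.0632; 0.0326 -0.0530 0.9088]  nu=[0.5161, 2.4186, -2.5117]  x^+=[0.8061, 0.2649, -1.2608]  P^+=[0.1126 -0.0030 -0.0042; -0.0030 0.1435 0.0112; -0.0042 0.0112 0.1081]
step 2: x^-=[0.4383, 0.0856, -1.4537]  P^-=[0.1935 -0.0334 -0.0191; -0.0334 0.2993 0.0197; -0.0191 0.0197 0.4451]  S=[0.3564 -0.0139 0.0594; -0.0139 0.4858 0.0127; 0.0594 0.0127 0.5698]  K=[0.5329 -0.1151 -0.1031; 0.0581 0.6248 0.0433; 0.0219 -0.0550 0.7832]  nu=[-2.1885, 2.4681, 4.2469]  x^+=[-1.4498, 1.6844, 1.6889]  P^+=[0.0843 -0.0026 -0.0044; -0.0026 0.1075 0.0079; -0.0044 0.0079 0.0930]
step 3: x^-=[-1.3373, 1.7501, 1.8656]  P^-=[0.1751 -0.0243 -0.0181; -0.0243 0.2695 0.0171; -0.0181 0.0171 0.4279]  S=[0.3399 -0.0066 0.0582; -0.0066 0.4526 0.0094; 0.0582 0.0094 0.5521]  K=[0.5110 -0.1064 -0.0996; 0.0601 0.6011 0.0406; 0.0219 -0.0563 0.7765]  nu=[-0.0838, -2.2996, -3.6666]  x^+=[-0.7701, 0.2140, -0.8541]  P^+=[0.0808 -0.0018 -0.0043; -0.0018 0.1035 0.0075; -0.0043 0.0075 0.0922]
step 4: x^-=[-0.7113, 0.1944, -0.8420]  P^-=[0.1726 -0.0228 -0.0177; -0.0228 0.2661 0.0168; -0.0177 0.0168 0.4269]  S=[0.3378 -0.0052 0.0584; -0.0052 0.4487 0.0088; 0.0584 0.0088 0.5511]  K=[0.5080 -0.1047 -0.0990; 0.0610 0.5982 0.0402; 0.0220 -0.0565 0.7761]  nu=[-1.4331, 1.0089, -2.0162]  x^+=[-1.3454, 0.6294, -2.4954]  P^+=[0.0803 -0.0017 -0.0043; -0.0017 0.1030 0.0075; -0.0043 0.0075 0.0922]
step 5: x^-=[-1.3919, 0.4994, -2.5598]  P^-=[0.1723 -0.0225 -0.0177; -0.0225 0.2657 0.0167; -0.0177 0.0167 0.4269]  S=[0.3376 -0.0050 0.0585; -0.0050 0.4482 0.0087; 0.0585 0.0087 0.5510]  K=[0.5075 -0.1044 -0.0988; 0.0612 0.5978 0.0402; 0.0221 -0.0565 0.7761]  nu=[-0.4435, 0.3636, 1.5592]  x^+=[-1.8090, 0.7522, -1.3801]  P^+=[0.0802 -0.0016 -0.0042; -0.0016 0.1030 0.0075; -0.0042 0.0075 0.0922]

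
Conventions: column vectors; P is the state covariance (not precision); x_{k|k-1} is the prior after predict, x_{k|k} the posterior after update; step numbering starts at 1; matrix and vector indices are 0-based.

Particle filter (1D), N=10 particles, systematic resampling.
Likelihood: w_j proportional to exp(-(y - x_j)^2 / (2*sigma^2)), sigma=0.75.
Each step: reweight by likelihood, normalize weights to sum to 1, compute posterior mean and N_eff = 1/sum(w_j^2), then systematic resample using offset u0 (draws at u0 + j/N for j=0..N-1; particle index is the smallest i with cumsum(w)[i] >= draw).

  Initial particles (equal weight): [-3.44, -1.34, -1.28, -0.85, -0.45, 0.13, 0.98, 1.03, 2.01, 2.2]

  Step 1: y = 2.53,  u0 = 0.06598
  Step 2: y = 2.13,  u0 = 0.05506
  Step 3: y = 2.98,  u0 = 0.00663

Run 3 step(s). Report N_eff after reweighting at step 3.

N_eff = 9.7893

step 1: w=[0.0000, 0.0000, 0.0000, 0.0000, 0.0002, 0.0031, 0.0605, 0.0693, 0.4024, 0.4646]  mean=1.9618  Neff=2.5891  idx=[7, 8, 8, 8, 8, 9, 9, 9, 9, 9]
step 2: w=[0.0368, 0.1065, 0.1065, 0.1065, 0.1065, 0.1074, 0.1074, 0.1074, 0.1074, 0.1074]  mean=2.0760  Neff=9.5749  idx=[1, 2, 3, 3, 4, 5, 6, 7, 8, 9]
step 3: w=[0.0853, 0.0853, 0.0853, 0.0853, 0.0853, 0.1147, 0.1147, 0.1147, 0.1147, 0.1147]  mean=2.1189  Neff=9.7893  idx=[0, 1, 2, 3, 4, 5, 6, 7, 8, 9]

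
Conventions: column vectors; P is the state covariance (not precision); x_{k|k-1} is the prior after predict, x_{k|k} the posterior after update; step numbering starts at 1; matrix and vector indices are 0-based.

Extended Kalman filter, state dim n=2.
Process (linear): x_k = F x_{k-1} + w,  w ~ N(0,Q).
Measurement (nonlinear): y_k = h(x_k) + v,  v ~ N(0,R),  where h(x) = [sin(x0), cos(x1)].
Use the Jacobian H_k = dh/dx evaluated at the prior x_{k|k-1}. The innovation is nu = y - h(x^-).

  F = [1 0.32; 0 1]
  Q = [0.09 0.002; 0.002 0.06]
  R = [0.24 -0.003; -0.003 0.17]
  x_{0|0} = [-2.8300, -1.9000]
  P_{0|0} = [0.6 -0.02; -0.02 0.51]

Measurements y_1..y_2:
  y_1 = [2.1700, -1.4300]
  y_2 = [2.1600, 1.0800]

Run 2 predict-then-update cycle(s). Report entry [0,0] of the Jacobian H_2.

step 1: x^-=[-3.4380, -1.9000]  P^-=[0.7294 0.1452; 0.1452 0.5700]  H_jac=[-0.9564 0.0000; 0.0000 0.9463]  S=[0.9072 -0.1344; -0.1344 0.6804]  K=[-0.7613 0.0515; -0.0367 0.7855]  nu=[1.8779, -1.1067]  x^+=[-4.9248, -2.8382]  P^+=[0.1912 0.0117; 0.0117 0.1412]
step 2: x^-=[-5.8330, -2.8382]  P^-=[0.3031 0.0589; 0.0589 0.2012]  H_jac=[0.9004 0.0000; 0.0000 0.2988]  S=[0.4858 0.0128; 0.0128 0.1880]  K=[0.5604 0.0553; 0.1008 0.3129]  nu=[1.7249, 2.0343]  x^+=[-4.7538, -2.0276]  P^+=[0.1492 0.0258; 0.0258 0.1771]

H_jac[0,0] = 0.9004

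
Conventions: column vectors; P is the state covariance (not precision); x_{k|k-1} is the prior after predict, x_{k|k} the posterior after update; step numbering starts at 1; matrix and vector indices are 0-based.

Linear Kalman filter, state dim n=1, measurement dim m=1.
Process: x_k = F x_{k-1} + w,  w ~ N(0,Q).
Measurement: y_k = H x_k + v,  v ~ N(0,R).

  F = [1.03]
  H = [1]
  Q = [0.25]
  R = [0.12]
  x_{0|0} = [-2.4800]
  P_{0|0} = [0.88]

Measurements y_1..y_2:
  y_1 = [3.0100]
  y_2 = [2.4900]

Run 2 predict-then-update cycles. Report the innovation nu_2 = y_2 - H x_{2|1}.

innov = [-0.0827]

step 1: x^-=[-2.5544]  P^-=[1.1836]  S=[1.3036]  K=[0.9079]  nu=[5.5644]  x^+=[2.4978]  P^+=[0.1090]
step 2: x^-=[2.5727]  P^-=[0.3656]  S=[0.4856]  K=[0.7529]  nu=[-0.0827]  x^+=[2.5104]  P^+=[0.0903]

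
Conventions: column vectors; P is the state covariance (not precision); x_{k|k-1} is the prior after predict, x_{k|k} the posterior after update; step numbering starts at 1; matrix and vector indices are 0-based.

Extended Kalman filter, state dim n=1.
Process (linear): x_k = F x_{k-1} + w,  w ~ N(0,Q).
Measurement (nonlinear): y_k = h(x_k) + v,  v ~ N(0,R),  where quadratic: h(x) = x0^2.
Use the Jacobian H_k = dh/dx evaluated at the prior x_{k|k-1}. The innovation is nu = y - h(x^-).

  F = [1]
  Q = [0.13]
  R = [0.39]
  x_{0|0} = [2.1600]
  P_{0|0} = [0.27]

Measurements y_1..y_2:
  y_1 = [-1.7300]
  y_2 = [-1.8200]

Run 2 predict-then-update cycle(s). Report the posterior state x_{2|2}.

step 1: x^-=[2.1600]  P^-=[0.4000]  H_jac=[4.3200]  S=[7.8550]  K=[0.2200]  nu=[-6.3956]  x^+=[0.7530]  P^+=[0.0199]
step 2: x^-=[0.7530]  P^-=[0.1499]  H_jac=[1.5061]  S=[0.7299]  K=[0.3092]  nu=[-2.3871]  x^+=[0.0149]  P^+=[0.0801]

x_post = [0.0149]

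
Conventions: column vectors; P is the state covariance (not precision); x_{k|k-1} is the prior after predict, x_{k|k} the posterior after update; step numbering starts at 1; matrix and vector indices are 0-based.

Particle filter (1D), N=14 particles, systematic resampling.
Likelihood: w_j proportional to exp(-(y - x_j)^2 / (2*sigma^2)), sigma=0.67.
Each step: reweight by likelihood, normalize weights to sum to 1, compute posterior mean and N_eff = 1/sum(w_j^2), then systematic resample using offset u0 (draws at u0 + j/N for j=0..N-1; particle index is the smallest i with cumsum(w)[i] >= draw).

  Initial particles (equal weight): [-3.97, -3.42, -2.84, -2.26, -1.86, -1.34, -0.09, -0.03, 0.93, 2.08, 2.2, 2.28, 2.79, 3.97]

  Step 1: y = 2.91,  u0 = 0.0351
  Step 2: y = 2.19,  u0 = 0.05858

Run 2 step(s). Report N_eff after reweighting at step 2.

N_eff = 12.6508

step 1: w=[0.0000, 0.0000, 0.0000, 0.0000, 0.0000, 0.0000, 0.0000, 0.0000, 0.0043, 0.1568, 0.1927, 0.2171, 0.3324, 0.0966]  mean=2.5602  Neff=4.3722  idx=[9, 9, 10, 10, 10, 11, 11, 11, 12, 12, 12, 12, 12, 13]
step 2: w=[0.0871, 0.0871, 0.0883, 0.0883, 0.0883, 0.0875, 0.0875, 0.0875, 0.0591, 0.0591, 0.0591, 0.0591, 0.0591, 0.0026]  mean=2.3791  Neff=12.6508  idx=[0, 1, 2, 3, 3, 4, 5, 6, 7, 7, 9, 10, 11, 12]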